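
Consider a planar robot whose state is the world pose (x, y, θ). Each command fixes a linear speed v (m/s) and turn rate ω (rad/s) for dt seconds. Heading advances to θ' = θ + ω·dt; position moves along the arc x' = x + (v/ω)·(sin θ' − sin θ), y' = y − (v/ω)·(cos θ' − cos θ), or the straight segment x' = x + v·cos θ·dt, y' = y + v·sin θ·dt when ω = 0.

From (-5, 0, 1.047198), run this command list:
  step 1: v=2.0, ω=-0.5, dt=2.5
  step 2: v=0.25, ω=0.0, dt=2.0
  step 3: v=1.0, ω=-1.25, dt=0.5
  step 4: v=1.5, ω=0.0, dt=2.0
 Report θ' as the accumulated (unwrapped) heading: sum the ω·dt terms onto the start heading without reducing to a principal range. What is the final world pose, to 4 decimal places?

(2.2170, -0.6344, -0.8278)

step 1: θ'=-0.2028 (R=-4.0000) → pose (-0.7302, 1.9180, -0.2028)
step 2: θ'=-0.2028 (straight) → pose (-0.2405, 1.8173, -0.2028)
step 3: θ'=-0.8278 (R=-0.8000) → pose (0.1875, 1.5749, -0.8278)
step 4: θ'=-0.8278 (straight) → pose (2.2170, -0.6344, -0.8278)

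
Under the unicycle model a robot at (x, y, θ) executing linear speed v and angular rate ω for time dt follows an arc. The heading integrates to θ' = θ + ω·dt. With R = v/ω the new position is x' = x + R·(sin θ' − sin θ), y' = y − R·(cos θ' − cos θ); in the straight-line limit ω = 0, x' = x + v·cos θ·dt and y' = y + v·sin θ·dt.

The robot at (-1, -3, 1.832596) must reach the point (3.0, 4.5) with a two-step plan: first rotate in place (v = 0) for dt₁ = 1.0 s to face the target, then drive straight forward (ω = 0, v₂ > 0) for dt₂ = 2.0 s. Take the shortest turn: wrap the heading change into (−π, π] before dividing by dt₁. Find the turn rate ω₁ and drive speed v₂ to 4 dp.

heading to target = atan2(4.5−-3, 3−-1) = 1.0808
Δθ = wrap(1.0808 − 1.8326) = -0.7518; ω₁ = Δθ/dt₁ = -0.7518
distance = √((3−-1)² + (4.5−-3)²) = 8.5000; v₂ = distance/dt₂ = 4.2500

ω₁ = -0.7518, v₂ = 4.2500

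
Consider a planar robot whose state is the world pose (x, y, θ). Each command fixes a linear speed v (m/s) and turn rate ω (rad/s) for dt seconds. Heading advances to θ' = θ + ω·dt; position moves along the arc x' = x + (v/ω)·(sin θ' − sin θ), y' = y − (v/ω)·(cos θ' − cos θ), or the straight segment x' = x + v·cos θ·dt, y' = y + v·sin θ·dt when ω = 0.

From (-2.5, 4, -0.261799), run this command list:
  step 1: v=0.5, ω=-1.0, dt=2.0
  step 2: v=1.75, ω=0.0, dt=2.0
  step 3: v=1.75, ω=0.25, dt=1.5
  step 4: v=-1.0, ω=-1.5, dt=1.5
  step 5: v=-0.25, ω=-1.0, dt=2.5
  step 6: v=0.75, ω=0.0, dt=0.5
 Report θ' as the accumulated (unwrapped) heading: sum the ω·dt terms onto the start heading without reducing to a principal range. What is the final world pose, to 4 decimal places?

(-4.4854, -2.1293, -6.6368)

step 1: θ'=-2.2618 (R=-0.5000) → pose (-2.2441, 3.1984, -2.2618)
step 2: θ'=-2.2618 (straight) → pose (-4.4747, 0.5013, -2.2618)
step 3: θ'=-1.8868 (R=7.0000) → pose (-5.7338, -1.7845, -1.8868)
step 4: θ'=-4.1368 (R=0.6667) → pose (-4.5409, -1.6288, -4.1368)
step 5: θ'=-6.6368 (R=0.2500) → pose (-4.8372, -1.9994, -6.6368)
step 6: θ'=-6.6368 (straight) → pose (-4.4854, -2.1293, -6.6368)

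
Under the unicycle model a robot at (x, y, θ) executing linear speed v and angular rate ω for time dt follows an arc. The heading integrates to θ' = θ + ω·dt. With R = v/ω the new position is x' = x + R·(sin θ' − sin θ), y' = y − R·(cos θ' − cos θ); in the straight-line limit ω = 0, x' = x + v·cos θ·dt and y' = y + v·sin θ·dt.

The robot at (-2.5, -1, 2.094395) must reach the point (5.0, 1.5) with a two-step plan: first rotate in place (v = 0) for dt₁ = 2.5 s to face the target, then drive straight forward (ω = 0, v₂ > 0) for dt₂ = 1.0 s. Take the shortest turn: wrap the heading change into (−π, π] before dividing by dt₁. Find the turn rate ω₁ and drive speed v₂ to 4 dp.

ω₁ = -0.7091, v₂ = 7.9057

heading to target = atan2(1.5−-1, 5−-2.5) = 0.3218
Δθ = wrap(0.3218 − 2.0944) = -1.7726; ω₁ = Δθ/dt₁ = -0.7091
distance = √((5−-2.5)² + (1.5−-1)²) = 7.9057; v₂ = distance/dt₂ = 7.9057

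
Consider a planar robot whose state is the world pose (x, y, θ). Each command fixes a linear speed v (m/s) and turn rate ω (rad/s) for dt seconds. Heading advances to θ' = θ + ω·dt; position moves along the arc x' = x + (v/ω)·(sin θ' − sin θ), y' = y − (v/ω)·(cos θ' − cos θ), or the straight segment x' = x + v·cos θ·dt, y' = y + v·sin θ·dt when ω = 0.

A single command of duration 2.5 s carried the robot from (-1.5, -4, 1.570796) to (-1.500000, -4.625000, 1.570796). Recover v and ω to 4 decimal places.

Δθ = 1.570796 − 1.570796 = 0.000000
ω = Δθ/dt = 0.000000/2.5 = 0.0000
ω = 0 → v = (Δx·cos θ + Δy·sin θ)/dt = -0.2500

v = -0.2500, ω = 0.0000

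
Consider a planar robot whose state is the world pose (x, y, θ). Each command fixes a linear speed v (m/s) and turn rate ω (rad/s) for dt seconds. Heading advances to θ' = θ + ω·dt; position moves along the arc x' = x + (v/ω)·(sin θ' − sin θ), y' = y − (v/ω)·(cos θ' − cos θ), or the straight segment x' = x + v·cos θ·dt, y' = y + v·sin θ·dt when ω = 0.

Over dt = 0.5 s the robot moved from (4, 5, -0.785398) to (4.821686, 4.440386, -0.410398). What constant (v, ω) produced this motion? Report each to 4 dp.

Δθ = -0.410398 − -0.785398 = 0.375000
ω = Δθ/dt = 0.375000/0.5 = 0.7500
R = Δx/(sin θ' − sin θ) = 2.6667
v = R·ω = 2.6667·0.7500 = 2.0000

v = 2.0000, ω = 0.7500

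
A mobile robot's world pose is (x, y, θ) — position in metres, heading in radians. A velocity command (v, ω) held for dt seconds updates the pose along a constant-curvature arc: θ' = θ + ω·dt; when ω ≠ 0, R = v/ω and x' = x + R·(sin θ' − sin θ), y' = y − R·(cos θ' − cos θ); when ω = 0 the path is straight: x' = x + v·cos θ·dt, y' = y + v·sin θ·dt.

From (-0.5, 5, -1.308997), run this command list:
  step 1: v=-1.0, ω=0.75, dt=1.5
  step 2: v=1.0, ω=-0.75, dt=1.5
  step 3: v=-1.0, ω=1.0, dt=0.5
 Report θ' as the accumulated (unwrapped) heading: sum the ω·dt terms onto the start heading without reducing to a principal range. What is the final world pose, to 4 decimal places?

(-0.7423, 5.4314, -0.8090)

step 1: θ'=-0.1840 (R=-1.3333) → pose (-1.5440, 5.9657, -0.1840)
step 2: θ'=-1.3090 (R=-1.3333) → pose (-0.5000, 5.0000, -1.3090)
step 3: θ'=-0.8090 (R=-1.0000) → pose (-0.7423, 5.4314, -0.8090)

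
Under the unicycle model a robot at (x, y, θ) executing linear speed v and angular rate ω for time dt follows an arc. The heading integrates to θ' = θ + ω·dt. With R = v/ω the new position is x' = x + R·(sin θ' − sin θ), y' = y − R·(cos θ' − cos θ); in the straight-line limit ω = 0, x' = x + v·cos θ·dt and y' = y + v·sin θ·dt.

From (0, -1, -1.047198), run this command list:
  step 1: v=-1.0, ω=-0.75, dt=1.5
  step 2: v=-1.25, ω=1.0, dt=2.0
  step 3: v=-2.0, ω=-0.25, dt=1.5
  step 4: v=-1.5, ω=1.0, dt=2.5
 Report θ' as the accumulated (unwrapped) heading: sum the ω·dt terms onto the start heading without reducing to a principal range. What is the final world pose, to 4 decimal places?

step 1: θ'=-2.1722 (R=1.3333) → pose (0.0553, 0.4211, -2.1722)
step 2: θ'=-0.1722 (R=-1.2500) → pose (-0.7612, 2.3598, -0.1722)
step 3: θ'=-0.5472 (R=8.0000) → pose (-3.5528, 3.4096, -0.5472)
step 4: θ'=1.9528 (R=-1.5000) → pose (-5.7251, 1.5695, 1.9528)

(-5.7251, 1.5695, 1.9528)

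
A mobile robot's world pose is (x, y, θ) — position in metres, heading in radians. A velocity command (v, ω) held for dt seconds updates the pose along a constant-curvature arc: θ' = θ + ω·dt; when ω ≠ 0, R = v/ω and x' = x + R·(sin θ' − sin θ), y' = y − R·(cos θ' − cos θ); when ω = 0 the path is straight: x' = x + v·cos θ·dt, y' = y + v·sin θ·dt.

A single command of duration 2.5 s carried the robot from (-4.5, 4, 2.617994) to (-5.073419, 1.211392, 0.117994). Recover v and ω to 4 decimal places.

Δθ = 0.117994 − 2.617994 = -2.500000
ω = Δθ/dt = -2.500000/2.5 = -1.0000
R = −Δy/(cos θ' − cos θ) = 1.5000
v = R·ω = 1.5000·-1.0000 = -1.5000

v = -1.5000, ω = -1.0000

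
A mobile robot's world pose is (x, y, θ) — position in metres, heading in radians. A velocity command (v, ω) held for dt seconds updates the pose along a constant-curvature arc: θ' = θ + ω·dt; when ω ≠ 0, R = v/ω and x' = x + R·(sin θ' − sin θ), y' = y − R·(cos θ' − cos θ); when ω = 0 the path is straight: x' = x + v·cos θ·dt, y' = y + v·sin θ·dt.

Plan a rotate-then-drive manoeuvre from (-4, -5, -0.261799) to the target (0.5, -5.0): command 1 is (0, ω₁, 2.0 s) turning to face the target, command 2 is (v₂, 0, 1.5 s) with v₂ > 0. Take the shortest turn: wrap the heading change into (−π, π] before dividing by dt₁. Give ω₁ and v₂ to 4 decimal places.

heading to target = atan2(-5−-5, 0.5−-4) = 0.0000
Δθ = wrap(0.0000 − -0.2618) = 0.2618; ω₁ = Δθ/dt₁ = 0.1309
distance = √((0.5−-4)² + (-5−-5)²) = 4.5000; v₂ = distance/dt₂ = 3.0000

ω₁ = 0.1309, v₂ = 3.0000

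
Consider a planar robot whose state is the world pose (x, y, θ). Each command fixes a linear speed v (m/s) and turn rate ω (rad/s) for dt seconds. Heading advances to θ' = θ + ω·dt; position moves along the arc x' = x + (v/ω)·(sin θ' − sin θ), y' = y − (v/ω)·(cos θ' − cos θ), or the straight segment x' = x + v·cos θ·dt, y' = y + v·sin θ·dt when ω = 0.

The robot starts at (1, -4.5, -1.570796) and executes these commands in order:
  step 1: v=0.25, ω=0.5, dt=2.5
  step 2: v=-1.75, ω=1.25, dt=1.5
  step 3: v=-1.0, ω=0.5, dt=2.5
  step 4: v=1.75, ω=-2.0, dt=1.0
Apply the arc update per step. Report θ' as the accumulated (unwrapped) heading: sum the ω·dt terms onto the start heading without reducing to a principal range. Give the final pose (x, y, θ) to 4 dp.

step 1: θ'=-0.3208 (R=0.5000) → pose (1.3423, -4.9745, -0.3208)
step 2: θ'=1.5542 (R=-1.4000) → pose (-0.4989, -6.2798, 1.5542)
step 3: θ'=2.8042 (R=-2.0000) → pose (0.8388, -8.2003, 2.8042)
step 4: θ'=0.8042 (R=-0.8750) → pose (0.4982, -6.7676, 0.8042)

(0.4982, -6.7676, 0.8042)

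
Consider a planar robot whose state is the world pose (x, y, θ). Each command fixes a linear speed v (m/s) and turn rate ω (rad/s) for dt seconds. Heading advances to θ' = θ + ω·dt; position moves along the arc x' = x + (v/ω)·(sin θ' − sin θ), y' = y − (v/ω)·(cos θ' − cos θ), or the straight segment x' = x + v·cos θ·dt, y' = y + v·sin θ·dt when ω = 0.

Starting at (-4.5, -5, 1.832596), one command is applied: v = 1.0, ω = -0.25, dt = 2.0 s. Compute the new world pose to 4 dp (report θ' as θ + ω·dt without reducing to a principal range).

θ' = 1.8326 + -0.25·2.0 = 1.3326
R = v/ω = 1.0/-0.25 = -4.0000
x' = -4.5 + -4.0000·(sin 1.3326 − sin 1.8326) = -4.5234
y' = -5 − -4.0000·(cos 1.3326 − cos 1.8326) = -3.0209

(-4.5234, -3.0209, 1.3326)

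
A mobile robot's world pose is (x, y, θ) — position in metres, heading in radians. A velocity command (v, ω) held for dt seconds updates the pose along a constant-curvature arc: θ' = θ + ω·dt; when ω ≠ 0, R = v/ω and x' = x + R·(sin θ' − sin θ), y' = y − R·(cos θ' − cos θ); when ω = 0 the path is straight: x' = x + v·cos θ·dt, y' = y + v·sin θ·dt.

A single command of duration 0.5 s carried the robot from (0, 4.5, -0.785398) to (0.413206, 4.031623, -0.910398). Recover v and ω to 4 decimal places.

v = 1.2500, ω = -0.2500

Δθ = -0.910398 − -0.785398 = -0.125000
ω = Δθ/dt = -0.125000/0.5 = -0.2500
R = −Δy/(cos θ' − cos θ) = -5.0000
v = R·ω = -5.0000·-0.2500 = 1.2500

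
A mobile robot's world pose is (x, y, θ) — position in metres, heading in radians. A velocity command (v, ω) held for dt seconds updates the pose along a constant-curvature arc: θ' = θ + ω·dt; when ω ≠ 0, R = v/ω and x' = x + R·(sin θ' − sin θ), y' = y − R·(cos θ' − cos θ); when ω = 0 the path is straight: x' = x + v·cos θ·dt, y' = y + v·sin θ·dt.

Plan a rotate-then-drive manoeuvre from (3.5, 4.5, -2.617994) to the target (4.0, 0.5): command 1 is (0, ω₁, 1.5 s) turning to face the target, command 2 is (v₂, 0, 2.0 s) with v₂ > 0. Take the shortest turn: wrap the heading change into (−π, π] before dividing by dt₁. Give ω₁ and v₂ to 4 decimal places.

heading to target = atan2(0.5−4.5, 4−3.5) = -1.4464
Δθ = wrap(-1.4464 − -2.6180) = 1.1716; ω₁ = Δθ/dt₁ = 0.7810
distance = √((4−3.5)² + (0.5−4.5)²) = 4.0311; v₂ = distance/dt₂ = 2.0156

ω₁ = 0.7810, v₂ = 2.0156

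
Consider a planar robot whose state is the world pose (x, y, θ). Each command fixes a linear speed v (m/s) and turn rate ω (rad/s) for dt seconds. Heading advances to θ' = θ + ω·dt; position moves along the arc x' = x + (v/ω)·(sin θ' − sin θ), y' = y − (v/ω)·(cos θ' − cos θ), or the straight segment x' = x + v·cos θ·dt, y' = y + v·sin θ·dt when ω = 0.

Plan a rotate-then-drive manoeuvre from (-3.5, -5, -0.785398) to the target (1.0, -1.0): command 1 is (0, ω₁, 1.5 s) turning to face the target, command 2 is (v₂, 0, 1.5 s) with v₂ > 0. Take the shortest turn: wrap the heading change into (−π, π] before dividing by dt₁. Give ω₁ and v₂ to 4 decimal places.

heading to target = atan2(-1−-5, 1−-3.5) = 0.7266
Δθ = wrap(0.7266 − -0.7854) = 1.5120; ω₁ = Δθ/dt₁ = 1.0080
distance = √((1−-3.5)² + (-1−-5)²) = 6.0208; v₂ = distance/dt₂ = 4.0139

ω₁ = 1.0080, v₂ = 4.0139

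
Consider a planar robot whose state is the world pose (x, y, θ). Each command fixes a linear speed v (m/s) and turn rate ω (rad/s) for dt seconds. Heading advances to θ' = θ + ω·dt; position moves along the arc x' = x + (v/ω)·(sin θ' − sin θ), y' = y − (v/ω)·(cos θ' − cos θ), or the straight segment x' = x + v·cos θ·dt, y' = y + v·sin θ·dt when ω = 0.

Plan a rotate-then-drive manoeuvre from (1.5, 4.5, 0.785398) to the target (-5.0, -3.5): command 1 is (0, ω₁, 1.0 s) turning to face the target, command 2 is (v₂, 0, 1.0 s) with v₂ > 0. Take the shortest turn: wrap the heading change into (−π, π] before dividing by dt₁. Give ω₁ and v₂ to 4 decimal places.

heading to target = atan2(-3.5−4.5, -5−1.5) = -2.2531
Δθ = wrap(-2.2531 − 0.7854) = -3.0385; ω₁ = Δθ/dt₁ = -3.0385
distance = √((-5−1.5)² + (-3.5−4.5)²) = 10.3078; v₂ = distance/dt₂ = 10.3078

ω₁ = -3.0385, v₂ = 10.3078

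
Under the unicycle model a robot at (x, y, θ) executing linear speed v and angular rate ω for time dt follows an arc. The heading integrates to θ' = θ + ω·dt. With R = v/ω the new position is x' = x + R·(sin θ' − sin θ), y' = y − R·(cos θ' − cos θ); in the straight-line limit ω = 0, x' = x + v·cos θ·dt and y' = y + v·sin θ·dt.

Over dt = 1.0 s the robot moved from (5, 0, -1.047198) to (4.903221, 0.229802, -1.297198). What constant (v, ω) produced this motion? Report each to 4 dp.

v = -0.2500, ω = -0.2500

Δθ = -1.297198 − -1.047198 = -0.250000
ω = Δθ/dt = -0.250000/1.0 = -0.2500
R = −Δy/(cos θ' − cos θ) = 1.0000
v = R·ω = 1.0000·-0.2500 = -0.2500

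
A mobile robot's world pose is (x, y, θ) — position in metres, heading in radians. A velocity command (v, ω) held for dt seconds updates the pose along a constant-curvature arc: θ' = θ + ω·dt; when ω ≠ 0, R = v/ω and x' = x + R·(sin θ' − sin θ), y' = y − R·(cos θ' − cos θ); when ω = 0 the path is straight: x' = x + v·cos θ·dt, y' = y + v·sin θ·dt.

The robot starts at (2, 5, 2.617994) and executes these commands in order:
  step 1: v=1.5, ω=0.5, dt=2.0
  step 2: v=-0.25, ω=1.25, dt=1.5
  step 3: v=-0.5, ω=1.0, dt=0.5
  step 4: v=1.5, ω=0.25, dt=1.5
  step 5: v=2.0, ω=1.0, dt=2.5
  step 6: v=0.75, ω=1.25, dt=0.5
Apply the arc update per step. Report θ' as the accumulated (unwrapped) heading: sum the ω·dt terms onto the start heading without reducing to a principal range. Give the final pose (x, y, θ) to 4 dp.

(1.7170, 9.0642, 9.4930)

step 1: θ'=3.6180 (R=3.0000) → pose (-0.8758, 5.0679, 3.6180)
step 2: θ'=5.4930 (R=-0.2000) → pose (-0.8254, 5.3863, 5.4930)
step 3: θ'=5.9930 (R=-0.5000) → pose (-1.0375, 5.5136, 5.9930)
step 4: θ'=6.3680 (R=6.0000) → pose (1.1875, 5.2843, 6.3680)
step 5: θ'=8.8680 (R=2.0000) → pose (2.0750, 8.9750, 8.8680)
step 6: θ'=9.4930 (R=0.6000) → pose (1.7170, 9.0642, 9.4930)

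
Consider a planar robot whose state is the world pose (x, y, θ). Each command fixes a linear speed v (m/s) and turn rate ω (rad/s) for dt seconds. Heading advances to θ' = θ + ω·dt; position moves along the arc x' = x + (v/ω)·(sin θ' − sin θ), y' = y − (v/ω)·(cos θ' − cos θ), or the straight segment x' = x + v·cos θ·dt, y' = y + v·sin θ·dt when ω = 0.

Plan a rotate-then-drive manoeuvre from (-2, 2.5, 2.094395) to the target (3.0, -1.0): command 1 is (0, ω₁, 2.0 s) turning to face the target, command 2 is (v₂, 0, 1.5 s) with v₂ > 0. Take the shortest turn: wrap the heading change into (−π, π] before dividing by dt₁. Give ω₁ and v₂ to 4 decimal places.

ω₁ = -1.3526, v₂ = 4.0689

heading to target = atan2(-1−2.5, 3−-2) = -0.6107
Δθ = wrap(-0.6107 − 2.0944) = -2.7051; ω₁ = Δθ/dt₁ = -1.3526
distance = √((3−-2)² + (-1−2.5)²) = 6.1033; v₂ = distance/dt₂ = 4.0689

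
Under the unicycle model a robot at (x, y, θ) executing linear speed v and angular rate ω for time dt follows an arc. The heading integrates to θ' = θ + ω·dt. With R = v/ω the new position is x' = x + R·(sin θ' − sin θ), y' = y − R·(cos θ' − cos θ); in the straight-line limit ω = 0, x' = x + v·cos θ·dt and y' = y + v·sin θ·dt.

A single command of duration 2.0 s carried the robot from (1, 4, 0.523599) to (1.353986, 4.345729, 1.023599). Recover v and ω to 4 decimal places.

v = 0.2500, ω = 0.2500

Δθ = 1.023599 − 0.523599 = 0.500000
ω = Δθ/dt = 0.500000/2.0 = 0.2500
R = Δx/(sin θ' − sin θ) = 1.0000
v = R·ω = 1.0000·0.2500 = 0.2500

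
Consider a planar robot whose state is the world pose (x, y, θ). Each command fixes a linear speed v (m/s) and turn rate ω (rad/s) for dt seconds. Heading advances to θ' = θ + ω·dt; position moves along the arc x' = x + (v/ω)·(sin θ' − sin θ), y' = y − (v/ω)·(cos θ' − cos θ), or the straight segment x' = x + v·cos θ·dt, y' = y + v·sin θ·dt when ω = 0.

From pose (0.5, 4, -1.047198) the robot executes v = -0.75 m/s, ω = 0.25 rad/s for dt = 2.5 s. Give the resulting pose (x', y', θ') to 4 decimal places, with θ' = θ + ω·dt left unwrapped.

θ' = -1.0472 + 0.25·2.5 = -0.4222
R = v/ω = -0.75/0.25 = -3.0000
x' = 0.5 + -3.0000·(sin -0.4222 − sin -1.0472) = -0.8688
y' = 4 − -3.0000·(cos -0.4222 − cos -1.0472) = 5.2366

(-0.8688, 5.2366, -0.4222)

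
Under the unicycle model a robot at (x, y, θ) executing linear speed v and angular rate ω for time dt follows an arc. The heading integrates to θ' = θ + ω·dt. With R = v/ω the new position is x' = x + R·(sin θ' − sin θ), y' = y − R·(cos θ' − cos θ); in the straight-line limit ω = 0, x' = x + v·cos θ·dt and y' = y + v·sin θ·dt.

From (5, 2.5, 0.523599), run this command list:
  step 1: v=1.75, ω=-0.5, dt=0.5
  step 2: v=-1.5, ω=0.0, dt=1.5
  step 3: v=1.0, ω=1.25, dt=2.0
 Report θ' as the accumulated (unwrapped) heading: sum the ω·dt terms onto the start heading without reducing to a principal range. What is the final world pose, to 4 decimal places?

(3.7096, 3.7475, 2.7736)

step 1: θ'=0.2736 (R=-3.5000) → pose (5.8043, 2.8387, 0.2736)
step 2: θ'=0.2736 (straight) → pose (3.6380, 2.2308, 0.2736)
step 3: θ'=2.7736 (R=0.8000) → pose (3.7096, 3.7475, 2.7736)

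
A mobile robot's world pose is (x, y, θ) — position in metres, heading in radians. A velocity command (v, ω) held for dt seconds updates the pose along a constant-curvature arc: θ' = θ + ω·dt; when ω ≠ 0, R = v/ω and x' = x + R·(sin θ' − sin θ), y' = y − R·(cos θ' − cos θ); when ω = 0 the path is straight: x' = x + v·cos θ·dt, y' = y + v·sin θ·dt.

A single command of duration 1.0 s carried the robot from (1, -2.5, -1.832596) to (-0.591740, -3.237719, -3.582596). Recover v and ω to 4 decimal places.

v = 2.0000, ω = -1.7500

Δθ = -3.582596 − -1.832596 = -1.750000
ω = Δθ/dt = -1.750000/1.0 = -1.7500
R = Δx/(sin θ' − sin θ) = -1.1429
v = R·ω = -1.1429·-1.7500 = 2.0000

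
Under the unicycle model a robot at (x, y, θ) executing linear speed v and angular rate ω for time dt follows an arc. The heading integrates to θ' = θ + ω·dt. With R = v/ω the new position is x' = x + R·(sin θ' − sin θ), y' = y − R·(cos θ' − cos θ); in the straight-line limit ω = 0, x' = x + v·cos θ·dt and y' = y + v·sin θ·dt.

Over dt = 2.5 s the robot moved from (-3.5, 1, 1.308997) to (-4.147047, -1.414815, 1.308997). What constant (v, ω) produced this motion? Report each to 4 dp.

Δθ = 1.308997 − 1.308997 = 0.000000
ω = Δθ/dt = 0.000000/2.5 = 0.0000
ω = 0 → v = (Δx·cos θ + Δy·sin θ)/dt = -1.0000

v = -1.0000, ω = 0.0000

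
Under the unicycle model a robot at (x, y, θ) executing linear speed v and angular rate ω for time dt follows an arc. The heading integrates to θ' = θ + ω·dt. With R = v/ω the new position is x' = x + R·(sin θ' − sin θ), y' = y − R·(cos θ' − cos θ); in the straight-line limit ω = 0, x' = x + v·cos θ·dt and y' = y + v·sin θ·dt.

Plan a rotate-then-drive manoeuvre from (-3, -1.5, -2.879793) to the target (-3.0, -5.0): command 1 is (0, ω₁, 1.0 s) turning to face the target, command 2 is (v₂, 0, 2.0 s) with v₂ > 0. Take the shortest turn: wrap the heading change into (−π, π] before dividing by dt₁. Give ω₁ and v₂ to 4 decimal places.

heading to target = atan2(-5−-1.5, -3−-3) = -1.5708
Δθ = wrap(-1.5708 − -2.8798) = 1.3090; ω₁ = Δθ/dt₁ = 1.3090
distance = √((-3−-3)² + (-5−-1.5)²) = 3.5000; v₂ = distance/dt₂ = 1.7500

ω₁ = 1.3090, v₂ = 1.7500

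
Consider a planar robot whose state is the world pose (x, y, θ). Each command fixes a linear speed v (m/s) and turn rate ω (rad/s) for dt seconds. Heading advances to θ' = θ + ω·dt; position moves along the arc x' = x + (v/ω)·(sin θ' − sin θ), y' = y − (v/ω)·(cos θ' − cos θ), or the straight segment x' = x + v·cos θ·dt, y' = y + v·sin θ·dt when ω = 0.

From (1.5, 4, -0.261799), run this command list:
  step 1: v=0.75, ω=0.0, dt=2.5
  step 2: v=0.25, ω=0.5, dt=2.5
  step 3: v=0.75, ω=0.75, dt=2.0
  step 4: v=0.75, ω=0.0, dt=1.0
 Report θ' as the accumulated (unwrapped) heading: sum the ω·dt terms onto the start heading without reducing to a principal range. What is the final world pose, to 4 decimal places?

(3.0354, 5.5227, 2.4882)

step 1: θ'=-0.2618 (straight) → pose (3.3111, 3.5147, -0.2618)
step 2: θ'=0.9882 (R=0.5000) → pose (3.8580, 3.7226, 0.9882)
step 3: θ'=2.4882 (R=1.0000) → pose (3.6309, 5.0668, 2.4882)
step 4: θ'=2.4882 (straight) → pose (3.0354, 5.5227, 2.4882)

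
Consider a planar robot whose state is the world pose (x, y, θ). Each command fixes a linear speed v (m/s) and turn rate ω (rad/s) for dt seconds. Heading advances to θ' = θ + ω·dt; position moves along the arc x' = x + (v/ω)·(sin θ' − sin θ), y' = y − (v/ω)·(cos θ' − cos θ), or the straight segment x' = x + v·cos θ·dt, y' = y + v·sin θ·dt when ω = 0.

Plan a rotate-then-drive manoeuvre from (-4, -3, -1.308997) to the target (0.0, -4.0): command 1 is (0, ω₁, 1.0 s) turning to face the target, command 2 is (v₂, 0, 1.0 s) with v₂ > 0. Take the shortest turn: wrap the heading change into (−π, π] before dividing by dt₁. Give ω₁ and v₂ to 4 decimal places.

heading to target = atan2(-4−-3, 0−-4) = -0.2450
Δθ = wrap(-0.2450 − -1.3090) = 1.0640; ω₁ = Δθ/dt₁ = 1.0640
distance = √((0−-4)² + (-4−-3)²) = 4.1231; v₂ = distance/dt₂ = 4.1231

ω₁ = 1.0640, v₂ = 4.1231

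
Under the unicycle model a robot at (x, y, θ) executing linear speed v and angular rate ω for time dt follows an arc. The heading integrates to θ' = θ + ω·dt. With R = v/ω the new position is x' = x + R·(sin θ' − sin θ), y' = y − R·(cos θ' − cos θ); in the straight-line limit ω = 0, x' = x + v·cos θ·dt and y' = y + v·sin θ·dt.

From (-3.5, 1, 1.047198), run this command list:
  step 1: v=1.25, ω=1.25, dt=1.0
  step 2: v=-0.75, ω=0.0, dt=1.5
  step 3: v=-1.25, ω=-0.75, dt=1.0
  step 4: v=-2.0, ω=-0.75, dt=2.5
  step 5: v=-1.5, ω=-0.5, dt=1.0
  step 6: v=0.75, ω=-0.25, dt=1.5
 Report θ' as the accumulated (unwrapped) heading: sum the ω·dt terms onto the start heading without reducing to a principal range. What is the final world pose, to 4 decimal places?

step 1: θ'=2.2972 (R=1.0000) → pose (-3.6185, 2.1642, 2.2972)
step 2: θ'=2.2972 (straight) → pose (-2.8712, 1.3232, 2.2972)
step 3: θ'=1.5472 (R=1.6667) → pose (-2.4510, 0.1769, 1.5472)
step 4: θ'=-0.3278 (R=2.6667) → pose (-5.9755, -2.2849, -0.3278)
step 5: θ'=-0.8278 (R=3.0000) → pose (-7.2189, -1.4741, -0.8278)
step 6: θ'=-1.2028 (R=-3.0000) → pose (-6.6291, -2.4244, -1.2028)

(-6.6291, -2.4244, -1.2028)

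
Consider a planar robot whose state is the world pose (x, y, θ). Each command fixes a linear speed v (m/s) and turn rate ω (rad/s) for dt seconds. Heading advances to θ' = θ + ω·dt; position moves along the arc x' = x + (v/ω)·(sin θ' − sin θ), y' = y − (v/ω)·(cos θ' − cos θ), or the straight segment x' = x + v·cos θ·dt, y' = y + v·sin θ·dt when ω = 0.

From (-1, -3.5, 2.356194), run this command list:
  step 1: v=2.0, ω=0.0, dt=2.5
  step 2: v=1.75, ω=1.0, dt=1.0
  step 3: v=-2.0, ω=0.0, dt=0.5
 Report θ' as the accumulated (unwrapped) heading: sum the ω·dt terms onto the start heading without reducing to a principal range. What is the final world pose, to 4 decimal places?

(-5.1686, 0.7209, 3.3562)

step 1: θ'=2.3562 (straight) → pose (-4.5355, 0.0355, 2.3562)
step 2: θ'=3.3562 (R=1.7500) → pose (-6.1456, 0.5080, 3.3562)
step 3: θ'=3.3562 (straight) → pose (-5.1686, 0.7209, 3.3562)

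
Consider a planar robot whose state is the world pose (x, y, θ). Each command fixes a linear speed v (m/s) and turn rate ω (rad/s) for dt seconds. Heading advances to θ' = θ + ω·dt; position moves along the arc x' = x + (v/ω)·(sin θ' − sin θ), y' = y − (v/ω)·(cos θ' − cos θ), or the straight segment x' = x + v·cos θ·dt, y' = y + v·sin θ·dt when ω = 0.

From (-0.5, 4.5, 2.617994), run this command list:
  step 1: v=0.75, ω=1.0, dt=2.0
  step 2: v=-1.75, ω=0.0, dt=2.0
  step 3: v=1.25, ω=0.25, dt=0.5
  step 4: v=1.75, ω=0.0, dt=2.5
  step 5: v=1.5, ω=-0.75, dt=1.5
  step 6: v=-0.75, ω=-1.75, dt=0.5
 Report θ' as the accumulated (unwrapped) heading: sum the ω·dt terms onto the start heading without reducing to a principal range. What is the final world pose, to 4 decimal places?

(-1.8968, 0.5840, 2.7430)

step 1: θ'=4.6180 (R=0.7500) → pose (-1.6217, 3.9212, 4.6180)
step 2: θ'=4.6180 (straight) → pose (-1.2918, 7.4056, 4.6180)
step 3: θ'=4.7430 (R=5.0000) → pose (-1.3117, 6.7813, 4.7430)
step 4: θ'=4.7430 (straight) → pose (-1.1778, 2.4084, 4.7430)
step 5: θ'=3.6180 (R=-2.0000) → pose (-2.2597, 0.5699, 3.6180)
step 6: θ'=2.7430 (R=0.4286) → pose (-1.8968, 0.5840, 2.7430)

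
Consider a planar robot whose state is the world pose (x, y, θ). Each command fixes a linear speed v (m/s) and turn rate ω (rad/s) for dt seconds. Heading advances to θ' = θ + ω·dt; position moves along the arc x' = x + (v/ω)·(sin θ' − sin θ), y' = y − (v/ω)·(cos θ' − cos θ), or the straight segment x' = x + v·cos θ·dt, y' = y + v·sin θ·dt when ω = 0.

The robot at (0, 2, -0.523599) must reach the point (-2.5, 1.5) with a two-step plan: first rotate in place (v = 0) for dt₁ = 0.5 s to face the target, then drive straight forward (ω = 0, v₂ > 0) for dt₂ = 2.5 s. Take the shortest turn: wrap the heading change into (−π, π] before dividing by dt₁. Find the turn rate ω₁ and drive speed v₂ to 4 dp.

ω₁ = -4.8412, v₂ = 1.0198

heading to target = atan2(1.5−2, -2.5−0) = -2.9442
Δθ = wrap(-2.9442 − -0.5236) = -2.4206; ω₁ = Δθ/dt₁ = -4.8412
distance = √((-2.5−0)² + (1.5−2)²) = 2.5495; v₂ = distance/dt₂ = 1.0198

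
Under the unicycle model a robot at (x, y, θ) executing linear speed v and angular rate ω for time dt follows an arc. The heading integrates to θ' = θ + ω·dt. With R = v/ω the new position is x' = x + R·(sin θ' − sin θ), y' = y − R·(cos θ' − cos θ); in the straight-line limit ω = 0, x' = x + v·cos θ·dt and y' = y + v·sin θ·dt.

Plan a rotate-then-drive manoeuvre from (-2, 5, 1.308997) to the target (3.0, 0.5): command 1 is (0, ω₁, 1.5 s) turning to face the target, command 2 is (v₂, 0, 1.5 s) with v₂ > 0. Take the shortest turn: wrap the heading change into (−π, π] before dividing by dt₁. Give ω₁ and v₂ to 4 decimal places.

ω₁ = -1.3612, v₂ = 4.4845

heading to target = atan2(0.5−5, 3−-2) = -0.7328
Δθ = wrap(-0.7328 − 1.3090) = -2.0418; ω₁ = Δθ/dt₁ = -1.3612
distance = √((3−-2)² + (0.5−5)²) = 6.7268; v₂ = distance/dt₂ = 4.4845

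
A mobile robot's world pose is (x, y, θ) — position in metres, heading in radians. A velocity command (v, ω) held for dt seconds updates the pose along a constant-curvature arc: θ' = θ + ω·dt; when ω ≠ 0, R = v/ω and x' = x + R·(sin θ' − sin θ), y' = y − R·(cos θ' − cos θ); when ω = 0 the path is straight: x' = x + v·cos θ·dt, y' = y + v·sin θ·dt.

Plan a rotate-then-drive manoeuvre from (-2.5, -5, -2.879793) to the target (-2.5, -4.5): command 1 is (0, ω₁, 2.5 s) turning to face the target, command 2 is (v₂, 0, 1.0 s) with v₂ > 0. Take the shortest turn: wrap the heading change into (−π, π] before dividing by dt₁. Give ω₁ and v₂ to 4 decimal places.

heading to target = atan2(-4.5−-5, -2.5−-2.5) = 1.5708
Δθ = wrap(1.5708 − -2.8798) = -1.8326; ω₁ = Δθ/dt₁ = -0.7330
distance = √((-2.5−-2.5)² + (-4.5−-5)²) = 0.5000; v₂ = distance/dt₂ = 0.5000

ω₁ = -0.7330, v₂ = 0.5000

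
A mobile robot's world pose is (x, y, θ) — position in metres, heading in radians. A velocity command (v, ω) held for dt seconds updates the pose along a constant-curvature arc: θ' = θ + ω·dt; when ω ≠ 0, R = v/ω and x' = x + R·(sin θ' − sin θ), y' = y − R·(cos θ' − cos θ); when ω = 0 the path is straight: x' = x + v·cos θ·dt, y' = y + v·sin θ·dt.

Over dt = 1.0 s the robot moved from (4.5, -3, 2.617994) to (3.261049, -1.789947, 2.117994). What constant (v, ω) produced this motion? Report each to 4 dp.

v = 1.7500, ω = -0.5000

Δθ = 2.117994 − 2.617994 = -0.500000
ω = Δθ/dt = -0.500000/1.0 = -0.5000
R = Δx/(sin θ' − sin θ) = -3.5000
v = R·ω = -3.5000·-0.5000 = 1.7500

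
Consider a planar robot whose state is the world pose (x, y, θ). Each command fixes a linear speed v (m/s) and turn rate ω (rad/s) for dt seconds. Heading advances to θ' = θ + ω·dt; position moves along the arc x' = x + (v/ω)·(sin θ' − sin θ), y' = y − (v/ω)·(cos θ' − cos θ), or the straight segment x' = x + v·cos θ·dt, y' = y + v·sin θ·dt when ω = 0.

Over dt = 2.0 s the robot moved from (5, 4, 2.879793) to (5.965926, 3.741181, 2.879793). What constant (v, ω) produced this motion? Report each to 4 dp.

v = -0.5000, ω = 0.0000

Δθ = 2.879793 − 2.879793 = 0.000000
ω = Δθ/dt = 0.000000/2.0 = 0.0000
ω = 0 → v = (Δx·cos θ + Δy·sin θ)/dt = -0.5000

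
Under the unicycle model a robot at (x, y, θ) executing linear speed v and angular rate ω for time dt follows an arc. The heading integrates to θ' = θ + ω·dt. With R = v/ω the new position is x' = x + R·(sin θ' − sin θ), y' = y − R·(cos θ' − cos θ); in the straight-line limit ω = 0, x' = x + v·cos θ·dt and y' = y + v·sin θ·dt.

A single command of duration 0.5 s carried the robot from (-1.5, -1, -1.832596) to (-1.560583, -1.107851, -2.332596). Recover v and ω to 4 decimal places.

v = 0.2500, ω = -1.0000

Δθ = -2.332596 − -1.832596 = -0.500000
ω = Δθ/dt = -0.500000/0.5 = -1.0000
R = −Δy/(cos θ' − cos θ) = -0.2500
v = R·ω = -0.2500·-1.0000 = 0.2500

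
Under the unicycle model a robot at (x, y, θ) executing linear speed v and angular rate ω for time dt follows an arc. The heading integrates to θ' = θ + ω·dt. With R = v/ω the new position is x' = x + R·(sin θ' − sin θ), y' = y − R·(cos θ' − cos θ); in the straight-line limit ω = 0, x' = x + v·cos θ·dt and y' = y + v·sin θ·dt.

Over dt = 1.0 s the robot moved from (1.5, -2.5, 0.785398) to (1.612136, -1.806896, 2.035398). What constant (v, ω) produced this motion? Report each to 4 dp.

Δθ = 2.035398 − 0.785398 = 1.250000
ω = Δθ/dt = 1.250000/1.0 = 1.2500
R = −Δy/(cos θ' − cos θ) = 0.6000
v = R·ω = 0.6000·1.2500 = 0.7500

v = 0.7500, ω = 1.2500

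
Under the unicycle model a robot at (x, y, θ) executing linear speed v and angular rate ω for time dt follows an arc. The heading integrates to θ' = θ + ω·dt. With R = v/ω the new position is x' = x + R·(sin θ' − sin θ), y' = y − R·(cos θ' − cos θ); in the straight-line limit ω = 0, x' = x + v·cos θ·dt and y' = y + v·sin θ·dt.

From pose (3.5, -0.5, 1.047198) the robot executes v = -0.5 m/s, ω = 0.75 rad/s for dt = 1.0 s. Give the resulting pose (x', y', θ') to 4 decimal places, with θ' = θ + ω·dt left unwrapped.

θ' = 1.0472 + 0.75·1.0 = 1.7972
R = v/ω = -0.5/0.75 = -0.6667
x' = 3.5 + -0.6667·(sin 1.7972 − sin 1.0472) = 3.4277
y' = -0.5 − -0.6667·(cos 1.7972 − cos 1.0472) = -0.9830

(3.4277, -0.9830, 1.7972)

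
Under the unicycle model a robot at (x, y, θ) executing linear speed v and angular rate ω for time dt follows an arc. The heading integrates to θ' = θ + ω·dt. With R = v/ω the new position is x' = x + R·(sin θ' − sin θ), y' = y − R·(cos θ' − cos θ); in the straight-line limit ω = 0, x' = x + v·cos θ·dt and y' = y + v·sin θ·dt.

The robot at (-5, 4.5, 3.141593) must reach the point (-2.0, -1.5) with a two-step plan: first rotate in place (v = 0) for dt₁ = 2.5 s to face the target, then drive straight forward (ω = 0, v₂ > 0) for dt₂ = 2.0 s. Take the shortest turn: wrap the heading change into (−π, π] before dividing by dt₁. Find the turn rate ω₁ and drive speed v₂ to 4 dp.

ω₁ = 0.8138, v₂ = 3.3541

heading to target = atan2(-1.5−4.5, -2−-5) = -1.1071
Δθ = wrap(-1.1071 − 3.1416) = 2.0344; ω₁ = Δθ/dt₁ = 0.8138
distance = √((-2−-5)² + (-1.5−4.5)²) = 6.7082; v₂ = distance/dt₂ = 3.3541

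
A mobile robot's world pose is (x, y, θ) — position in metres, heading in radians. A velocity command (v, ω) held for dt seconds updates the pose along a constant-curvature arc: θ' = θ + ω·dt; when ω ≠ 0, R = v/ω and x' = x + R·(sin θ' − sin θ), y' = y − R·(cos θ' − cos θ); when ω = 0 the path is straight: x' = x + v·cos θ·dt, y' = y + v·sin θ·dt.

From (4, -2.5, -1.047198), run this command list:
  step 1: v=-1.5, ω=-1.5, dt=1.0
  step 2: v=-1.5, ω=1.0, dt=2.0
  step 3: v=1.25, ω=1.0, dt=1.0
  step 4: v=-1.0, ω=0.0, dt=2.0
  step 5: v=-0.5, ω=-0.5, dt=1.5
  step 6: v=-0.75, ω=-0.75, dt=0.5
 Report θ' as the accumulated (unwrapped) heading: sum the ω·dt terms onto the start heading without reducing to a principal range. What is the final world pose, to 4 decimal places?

step 1: θ'=-2.5472 (R=1.0000) → pose (4.3060, -1.1715, -2.5472)
step 2: θ'=-0.5472 (R=-1.5000) → pose (4.2465, 1.3522, -0.5472)
step 3: θ'=0.4528 (R=1.2500) → pose (5.4437, 1.2956, 0.4528)
step 4: θ'=0.4528 (straight) → pose (3.6452, 0.4207, 0.4528)
step 5: θ'=-0.2972 (R=1.0000) → pose (2.9149, 0.3637, -0.2972)
step 6: θ'=-0.6722 (R=1.0000) → pose (2.5850, 0.5374, -0.6722)

(2.5850, 0.5374, -0.6722)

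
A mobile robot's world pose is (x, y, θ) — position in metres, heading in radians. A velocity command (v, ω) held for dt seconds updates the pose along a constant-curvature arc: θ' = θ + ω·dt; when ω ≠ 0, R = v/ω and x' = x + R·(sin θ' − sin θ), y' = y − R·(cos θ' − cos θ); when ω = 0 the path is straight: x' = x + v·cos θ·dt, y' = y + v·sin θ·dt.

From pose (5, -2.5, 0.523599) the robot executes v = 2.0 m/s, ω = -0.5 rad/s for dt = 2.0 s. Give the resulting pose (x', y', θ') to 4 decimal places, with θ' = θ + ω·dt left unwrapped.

θ' = 0.5236 + -0.5·2.0 = -0.4764
R = v/ω = 2.0/-0.5 = -4.0000
x' = 5 + -4.0000·(sin -0.4764 − sin 0.5236) = 8.8343
y' = -2.5 − -4.0000·(cos -0.4764 − cos 0.5236) = -2.4095

(8.8343, -2.4095, -0.4764)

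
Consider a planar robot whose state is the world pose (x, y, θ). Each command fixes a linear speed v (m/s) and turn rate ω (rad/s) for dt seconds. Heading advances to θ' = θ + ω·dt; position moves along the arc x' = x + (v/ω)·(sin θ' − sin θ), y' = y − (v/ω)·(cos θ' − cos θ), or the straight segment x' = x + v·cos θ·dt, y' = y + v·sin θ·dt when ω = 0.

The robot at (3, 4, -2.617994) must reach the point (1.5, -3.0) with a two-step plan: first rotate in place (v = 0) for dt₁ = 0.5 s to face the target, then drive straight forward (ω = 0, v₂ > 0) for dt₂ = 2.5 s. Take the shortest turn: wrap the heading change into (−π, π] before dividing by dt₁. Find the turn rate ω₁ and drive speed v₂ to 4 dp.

heading to target = atan2(-3−4, 1.5−3) = -1.7819
Δθ = wrap(-1.7819 − -2.6180) = 0.8361; ω₁ = Δθ/dt₁ = 1.6722
distance = √((1.5−3)² + (-3−4)²) = 7.1589; v₂ = distance/dt₂ = 2.8636

ω₁ = 1.6722, v₂ = 2.8636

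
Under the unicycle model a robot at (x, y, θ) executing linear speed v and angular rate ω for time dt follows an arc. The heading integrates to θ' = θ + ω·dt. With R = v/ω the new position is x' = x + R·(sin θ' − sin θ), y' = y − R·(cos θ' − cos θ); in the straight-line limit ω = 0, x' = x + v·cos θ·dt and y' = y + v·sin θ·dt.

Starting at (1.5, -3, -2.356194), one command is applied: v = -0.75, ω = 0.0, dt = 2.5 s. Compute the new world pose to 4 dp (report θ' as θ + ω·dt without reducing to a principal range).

θ' = -2.3562 + 0.0·2.5 = -2.3562
ω = 0 → straight: x' = 1.5 + -0.75·cos(-2.3562)·2.5 = 2.8258
y' = -3 + -0.75·sin(-2.3562)·2.5 = -1.6742

(2.8258, -1.6742, -2.3562)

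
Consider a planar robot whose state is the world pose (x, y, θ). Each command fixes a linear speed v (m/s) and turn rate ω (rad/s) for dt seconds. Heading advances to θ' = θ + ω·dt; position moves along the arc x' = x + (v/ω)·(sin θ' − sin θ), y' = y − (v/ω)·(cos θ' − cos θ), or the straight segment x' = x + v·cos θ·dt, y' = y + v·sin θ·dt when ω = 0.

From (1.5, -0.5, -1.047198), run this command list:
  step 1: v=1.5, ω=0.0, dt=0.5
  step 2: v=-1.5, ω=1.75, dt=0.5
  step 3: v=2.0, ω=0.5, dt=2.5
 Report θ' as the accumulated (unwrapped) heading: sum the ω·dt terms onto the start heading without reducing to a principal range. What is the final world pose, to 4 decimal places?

(5.4886, 1.3142, 1.0778)

step 1: θ'=-1.0472 (straight) → pose (1.8750, -1.1495, -1.0472)
step 2: θ'=-0.1722 (R=-0.8571) → pose (1.2796, -0.7336, -0.1722)
step 3: θ'=1.0778 (R=4.0000) → pose (5.4886, 1.3142, 1.0778)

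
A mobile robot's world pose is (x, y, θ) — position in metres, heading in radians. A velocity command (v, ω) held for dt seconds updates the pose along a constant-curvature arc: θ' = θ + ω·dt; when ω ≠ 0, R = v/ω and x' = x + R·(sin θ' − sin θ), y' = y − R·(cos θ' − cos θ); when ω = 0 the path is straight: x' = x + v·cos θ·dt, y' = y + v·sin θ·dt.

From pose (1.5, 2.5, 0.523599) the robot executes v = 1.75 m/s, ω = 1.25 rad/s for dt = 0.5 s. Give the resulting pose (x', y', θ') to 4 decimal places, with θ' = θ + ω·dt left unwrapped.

θ' = 0.5236 + 1.25·0.5 = 1.1486
R = v/ω = 1.75/1.25 = 1.4000
x' = 1.5 + 1.4000·(sin 1.1486 − sin 0.5236) = 2.0771
y' = 2.5 − 1.4000·(cos 1.1486 − cos 0.5236) = 3.1388

(2.0771, 3.1388, 1.1486)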